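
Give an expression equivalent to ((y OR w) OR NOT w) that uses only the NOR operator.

((((y NOR w) NOR (y NOR w)) NOR (w NOR w)) NOR (((y NOR w) NOR (y NOR w)) NOR (w NOR w)))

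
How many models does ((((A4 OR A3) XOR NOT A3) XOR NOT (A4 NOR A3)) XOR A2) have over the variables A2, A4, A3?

Satisfying assignments: (0,0,0), (0,1,0), (1,0,1), (1,1,1)
Count: 4 out of 8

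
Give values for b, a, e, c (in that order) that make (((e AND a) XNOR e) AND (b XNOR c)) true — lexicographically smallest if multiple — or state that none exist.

b=0, a=0, e=0, c=0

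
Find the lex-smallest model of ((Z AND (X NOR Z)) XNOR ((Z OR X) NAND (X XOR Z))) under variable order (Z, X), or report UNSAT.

Z=0, X=1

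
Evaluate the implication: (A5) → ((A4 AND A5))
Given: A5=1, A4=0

Antecedent (A5) = 1; consequent ((A4 AND A5)) = 0.
1 → 0 = 0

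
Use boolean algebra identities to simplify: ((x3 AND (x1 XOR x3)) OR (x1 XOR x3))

By absorption (E OR (E AND v) = E):
= (x1 XOR x3)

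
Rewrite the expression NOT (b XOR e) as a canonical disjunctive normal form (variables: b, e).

(NOT b AND NOT e) OR (b AND e)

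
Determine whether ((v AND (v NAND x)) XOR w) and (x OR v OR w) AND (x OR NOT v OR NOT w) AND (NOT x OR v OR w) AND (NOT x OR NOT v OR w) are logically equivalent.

Yes, they are equivalent — the two output columns agree on all 8 assignments:
x | v | w | Expression 1 | Expression 2
---------------------------------------
0 | 0 | 0 | 0 | 0
0 | 0 | 1 | 1 | 1
0 | 1 | 0 | 1 | 1
0 | 1 | 1 | 0 | 0
1 | 0 | 0 | 0 | 0
1 | 0 | 1 | 1 | 1
1 | 1 | 0 | 0 | 0
1 | 1 | 1 | 1 | 1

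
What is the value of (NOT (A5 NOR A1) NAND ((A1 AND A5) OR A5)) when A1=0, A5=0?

Substituting: (NOT (0 NOR 0) NAND ((0 AND 0) OR 0))
= 1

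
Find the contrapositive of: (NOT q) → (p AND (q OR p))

Contrapositive: NOT (p AND (q OR p)) → q
Note: A statement and its contrapositive are logically equivalent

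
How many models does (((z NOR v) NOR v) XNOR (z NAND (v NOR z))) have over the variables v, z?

Satisfying assignments: (0,1)
Count: 1 out of 4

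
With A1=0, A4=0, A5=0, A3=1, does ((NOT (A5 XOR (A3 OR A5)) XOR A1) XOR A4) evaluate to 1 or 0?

Substituting: ((NOT (0 XOR (1 OR 0)) XOR 0) XOR 0)
= 0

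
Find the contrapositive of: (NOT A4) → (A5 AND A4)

Contrapositive: NOT (A5 AND A4) → A4
Note: A statement and its contrapositive are logically equivalent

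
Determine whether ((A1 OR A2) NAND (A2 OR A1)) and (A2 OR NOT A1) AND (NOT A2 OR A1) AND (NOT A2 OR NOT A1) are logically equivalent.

Yes, they are equivalent — the two output columns agree on all 4 assignments:
A2 | A1 | Expression 1 | Expression 2
-------------------------------------
0 | 0 | 1 | 1
0 | 1 | 0 | 0
1 | 0 | 0 | 0
1 | 1 | 0 | 0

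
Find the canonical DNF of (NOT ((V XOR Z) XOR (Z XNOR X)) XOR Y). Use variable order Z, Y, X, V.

(NOT Z AND NOT Y AND NOT X AND V) OR (NOT Z AND NOT Y AND X AND NOT V) OR (NOT Z AND Y AND NOT X AND NOT V) OR (NOT Z AND Y AND X AND V) OR (Z AND NOT Y AND NOT X AND V) OR (Z AND NOT Y AND X AND NOT V) OR (Z AND Y AND NOT X AND NOT V) OR (Z AND Y AND X AND V)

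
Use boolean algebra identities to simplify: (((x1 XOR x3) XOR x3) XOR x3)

By XOR self-cancellation ((E XOR v) XOR v = E):
= (x1 XOR x3)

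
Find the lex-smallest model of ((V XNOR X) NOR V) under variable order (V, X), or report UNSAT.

V=0, X=1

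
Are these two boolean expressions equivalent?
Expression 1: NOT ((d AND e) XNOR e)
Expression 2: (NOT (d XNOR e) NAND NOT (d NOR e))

No. Counterexample: with d=0, e=0, Expression 1 = 0 but Expression 2 = 1.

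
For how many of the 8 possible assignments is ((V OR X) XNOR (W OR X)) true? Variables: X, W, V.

Satisfying assignments: (0,0,0), (0,1,1), (1,0,0), (1,0,1), (1,1,0), (1,1,1)
Count: 6 out of 8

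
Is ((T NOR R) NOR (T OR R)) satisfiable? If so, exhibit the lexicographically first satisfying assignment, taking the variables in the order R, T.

UNSATISFIABLE - no assignment makes this expression true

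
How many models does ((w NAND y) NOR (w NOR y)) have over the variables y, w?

Satisfying assignments: (1,1)
Count: 1 out of 4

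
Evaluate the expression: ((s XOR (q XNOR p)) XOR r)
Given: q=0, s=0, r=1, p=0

Substituting: ((0 XOR (0 XNOR 0)) XOR 1)
= 0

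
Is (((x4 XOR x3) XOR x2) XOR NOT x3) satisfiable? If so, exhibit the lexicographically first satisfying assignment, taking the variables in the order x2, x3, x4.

x2=0, x3=0, x4=0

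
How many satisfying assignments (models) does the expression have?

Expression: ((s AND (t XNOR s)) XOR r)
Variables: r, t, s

Satisfying assignments: (0,1,1), (1,0,0), (1,0,1), (1,1,0)
Count: 4 out of 8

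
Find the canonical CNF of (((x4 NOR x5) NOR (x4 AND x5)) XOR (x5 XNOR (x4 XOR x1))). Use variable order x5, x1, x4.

(x5 OR NOT x1 OR x4) AND (x5 OR NOT x1 OR NOT x4) AND (NOT x5 OR NOT x1 OR x4) AND (NOT x5 OR NOT x1 OR NOT x4)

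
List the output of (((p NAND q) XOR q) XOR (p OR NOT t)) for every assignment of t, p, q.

t | p | q | Output
------------------
0 | 0 | 0 | 0
0 | 0 | 1 | 1
0 | 1 | 0 | 0
0 | 1 | 1 | 0
1 | 0 | 0 | 1
1 | 0 | 1 | 0
1 | 1 | 0 | 0
1 | 1 | 1 | 0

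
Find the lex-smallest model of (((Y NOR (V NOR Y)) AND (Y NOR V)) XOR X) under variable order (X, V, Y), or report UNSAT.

X=1, V=0, Y=0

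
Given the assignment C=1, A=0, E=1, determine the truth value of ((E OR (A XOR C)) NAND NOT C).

Substituting: ((1 OR (0 XOR 1)) NAND NOT 1)
= 1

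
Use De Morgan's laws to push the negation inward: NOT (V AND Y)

NOT V OR NOT Y
De Morgan's: NOT(AND of terms) = OR of negations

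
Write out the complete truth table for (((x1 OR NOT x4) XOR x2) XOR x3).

x2 | x4 | x1 | x3 | Output
--------------------------
0 | 0 | 0 | 0 | 1
0 | 0 | 0 | 1 | 0
0 | 0 | 1 | 0 | 1
0 | 0 | 1 | 1 | 0
0 | 1 | 0 | 0 | 0
0 | 1 | 0 | 1 | 1
0 | 1 | 1 | 0 | 1
0 | 1 | 1 | 1 | 0
1 | 0 | 0 | 0 | 0
1 | 0 | 0 | 1 | 1
1 | 0 | 1 | 0 | 0
1 | 0 | 1 | 1 | 1
1 | 1 | 0 | 0 | 1
1 | 1 | 0 | 1 | 0
1 | 1 | 1 | 0 | 0
1 | 1 | 1 | 1 | 1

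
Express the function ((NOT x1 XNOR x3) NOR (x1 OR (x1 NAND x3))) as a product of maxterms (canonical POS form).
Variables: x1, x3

ΠM(0, 1, 2, 3) = (x1 OR x3) AND (x1 OR NOT x3) AND (NOT x1 OR x3) AND (NOT x1 OR NOT x3)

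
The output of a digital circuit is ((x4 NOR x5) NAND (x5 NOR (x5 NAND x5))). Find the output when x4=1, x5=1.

Substituting: ((1 NOR 1) NAND (1 NOR (1 NAND 1)))
= 1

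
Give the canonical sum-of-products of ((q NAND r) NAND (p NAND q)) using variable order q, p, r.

Σm(5, 6, 7) = (q AND NOT p AND r) OR (q AND p AND NOT r) OR (q AND p AND r)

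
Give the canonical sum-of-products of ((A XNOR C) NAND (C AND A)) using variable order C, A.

Σm(0, 1, 2) = (NOT C AND NOT A) OR (NOT C AND A) OR (C AND NOT A)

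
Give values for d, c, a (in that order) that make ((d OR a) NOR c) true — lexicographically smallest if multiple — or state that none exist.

d=0, c=0, a=0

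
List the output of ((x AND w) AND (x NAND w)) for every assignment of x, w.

x | w | Output
--------------
0 | 0 | 0
0 | 1 | 0
1 | 0 | 0
1 | 1 | 0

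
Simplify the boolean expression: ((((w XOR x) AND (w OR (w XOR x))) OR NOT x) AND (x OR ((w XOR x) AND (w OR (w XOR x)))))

By distribution ((E OR v) AND (E OR NOT v) = E) then absorption (E AND (E OR v) = E):
= (w XOR x)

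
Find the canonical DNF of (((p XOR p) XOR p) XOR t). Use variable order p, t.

(NOT p AND t) OR (p AND NOT t)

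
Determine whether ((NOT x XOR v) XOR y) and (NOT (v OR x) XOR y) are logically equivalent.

No. Counterexample: with x=1, v=1, y=0, Expression 1 = 1 but Expression 2 = 0.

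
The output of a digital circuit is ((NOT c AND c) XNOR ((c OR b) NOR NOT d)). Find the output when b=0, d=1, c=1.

Substituting: ((NOT 1 AND 1) XNOR ((1 OR 0) NOR NOT 1))
= 1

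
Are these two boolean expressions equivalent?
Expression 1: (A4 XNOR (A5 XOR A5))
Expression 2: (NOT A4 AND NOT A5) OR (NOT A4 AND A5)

Yes, they are equivalent — the two output columns agree on all 4 assignments:
A4 | A5 | Expression 1 | Expression 2
-------------------------------------
0 | 0 | 1 | 1
0 | 1 | 1 | 1
1 | 0 | 0 | 0
1 | 1 | 0 | 0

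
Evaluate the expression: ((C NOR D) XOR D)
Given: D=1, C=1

Substituting: ((1 NOR 1) XOR 1)
= 1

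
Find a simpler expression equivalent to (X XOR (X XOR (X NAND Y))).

By XOR self-cancellation ((E XOR v) XOR v = E):
= (X NAND Y)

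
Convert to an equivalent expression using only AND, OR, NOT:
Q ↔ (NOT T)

(Q AND (NOT T)) OR (NOT Q AND T)
(Biconditional = both true or both false)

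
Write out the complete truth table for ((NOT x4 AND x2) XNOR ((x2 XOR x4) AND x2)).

x4 | x2 | Output
----------------
0 | 0 | 1
0 | 1 | 1
1 | 0 | 1
1 | 1 | 1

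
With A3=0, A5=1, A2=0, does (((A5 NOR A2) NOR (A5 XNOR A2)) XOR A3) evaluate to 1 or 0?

Substituting: (((1 NOR 0) NOR (1 XNOR 0)) XOR 0)
= 1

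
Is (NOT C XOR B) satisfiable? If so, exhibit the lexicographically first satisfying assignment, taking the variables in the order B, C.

B=0, C=0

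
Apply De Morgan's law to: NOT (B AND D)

NOT B OR NOT D
De Morgan's: NOT(AND of terms) = OR of negations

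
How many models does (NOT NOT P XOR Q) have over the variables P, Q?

Satisfying assignments: (0,1), (1,0)
Count: 2 out of 4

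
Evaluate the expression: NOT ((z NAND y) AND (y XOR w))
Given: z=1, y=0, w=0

Substituting: NOT ((1 NAND 0) AND (0 XOR 0))
= 1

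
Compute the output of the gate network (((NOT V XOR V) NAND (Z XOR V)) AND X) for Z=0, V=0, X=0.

Substituting: (((NOT 0 XOR 0) NAND (0 XOR 0)) AND 0)
= 0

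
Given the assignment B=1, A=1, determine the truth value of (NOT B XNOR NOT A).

Substituting: (NOT 1 XNOR NOT 1)
= 1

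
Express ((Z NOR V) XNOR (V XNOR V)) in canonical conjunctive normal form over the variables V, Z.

(V OR NOT Z) AND (NOT V OR Z) AND (NOT V OR NOT Z)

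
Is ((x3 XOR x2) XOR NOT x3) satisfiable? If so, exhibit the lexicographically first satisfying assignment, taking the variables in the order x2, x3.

x2=0, x3=0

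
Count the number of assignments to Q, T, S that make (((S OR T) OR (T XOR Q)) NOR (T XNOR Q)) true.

No assignment satisfies the expression.
Count: 0 out of 8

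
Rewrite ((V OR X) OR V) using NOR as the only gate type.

((((V NOR X) NOR (V NOR X)) NOR V) NOR (((V NOR X) NOR (V NOR X)) NOR V))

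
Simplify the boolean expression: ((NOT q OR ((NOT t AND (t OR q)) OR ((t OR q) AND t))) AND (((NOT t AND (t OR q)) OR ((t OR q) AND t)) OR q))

By distribution ((E OR v) AND (E OR NOT v) = E) then distribution ((E AND v) OR (E AND NOT v) = E):
= (t OR q)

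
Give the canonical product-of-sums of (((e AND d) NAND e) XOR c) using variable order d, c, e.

ΠM(2, 3, 5, 6) = (d OR NOT c OR e) AND (d OR NOT c OR NOT e) AND (NOT d OR c OR NOT e) AND (NOT d OR NOT c OR e)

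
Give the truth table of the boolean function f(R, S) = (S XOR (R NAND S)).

R | S | Output
--------------
0 | 0 | 1
0 | 1 | 0
1 | 0 | 1
1 | 1 | 1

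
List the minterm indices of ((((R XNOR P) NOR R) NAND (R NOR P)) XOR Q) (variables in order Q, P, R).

Σm(0, 1, 2, 3) = (NOT Q AND NOT P AND NOT R) OR (NOT Q AND NOT P AND R) OR (NOT Q AND P AND NOT R) OR (NOT Q AND P AND R)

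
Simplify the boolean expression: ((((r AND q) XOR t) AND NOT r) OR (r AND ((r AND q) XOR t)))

By distribution ((E AND v) OR (E AND NOT v) = E):
= ((r AND q) XOR t)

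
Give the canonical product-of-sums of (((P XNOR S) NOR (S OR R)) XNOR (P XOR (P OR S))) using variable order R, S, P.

ΠM(1, 2, 6) = (R OR S OR NOT P) AND (R OR NOT S OR P) AND (NOT R OR NOT S OR P)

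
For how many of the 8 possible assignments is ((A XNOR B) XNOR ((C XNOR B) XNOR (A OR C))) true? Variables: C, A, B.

Satisfying assignments: (1,1,0), (1,1,1)
Count: 2 out of 8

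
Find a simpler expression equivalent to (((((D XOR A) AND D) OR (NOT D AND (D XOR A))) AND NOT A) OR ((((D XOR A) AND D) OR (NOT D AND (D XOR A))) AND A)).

By distribution ((E AND v) OR (E AND NOT v) = E) then distribution ((E AND v) OR (E AND NOT v) = E):
= (D XOR A)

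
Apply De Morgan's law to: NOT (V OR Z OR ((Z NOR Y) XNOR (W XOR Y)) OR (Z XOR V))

NOT V AND NOT Z AND NOT ((Z NOR Y) XNOR (W XOR Y)) AND NOT (Z XOR V)
De Morgan's: NOT(OR of terms) = AND of negations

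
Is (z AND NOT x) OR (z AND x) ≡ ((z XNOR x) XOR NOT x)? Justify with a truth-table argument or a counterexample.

Yes, they are equivalent — the two output columns agree on all 4 assignments:
z | x | Expression 1 | Expression 2
-----------------------------------
0 | 0 | 0 | 0
0 | 1 | 0 | 0
1 | 0 | 1 | 1
1 | 1 | 1 | 1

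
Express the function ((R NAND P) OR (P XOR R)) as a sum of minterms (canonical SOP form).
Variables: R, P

Σm(0, 1, 2) = (NOT R AND NOT P) OR (NOT R AND P) OR (R AND NOT P)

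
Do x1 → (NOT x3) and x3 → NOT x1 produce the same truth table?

Yes, Contrapositive is always equivalent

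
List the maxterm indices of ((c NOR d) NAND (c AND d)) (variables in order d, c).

ΠM() = TRUE (no maxterms)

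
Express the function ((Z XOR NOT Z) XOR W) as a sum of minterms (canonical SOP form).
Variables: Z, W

Σm(0, 2) = (NOT Z AND NOT W) OR (Z AND NOT W)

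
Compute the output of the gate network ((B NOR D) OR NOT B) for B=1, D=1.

Substituting: ((1 NOR 1) OR NOT 1)
= 0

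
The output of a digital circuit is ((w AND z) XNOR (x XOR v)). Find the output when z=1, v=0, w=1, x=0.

Substituting: ((1 AND 1) XNOR (0 XOR 0))
= 0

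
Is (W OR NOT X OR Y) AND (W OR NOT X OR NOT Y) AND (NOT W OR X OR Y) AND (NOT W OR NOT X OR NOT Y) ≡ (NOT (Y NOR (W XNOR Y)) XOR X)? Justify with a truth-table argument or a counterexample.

Yes, they are equivalent — the two output columns agree on all 8 assignments:
W | X | Y | Expression 1 | Expression 2
---------------------------------------
0 | 0 | 0 | 1 | 1
0 | 0 | 1 | 1 | 1
0 | 1 | 0 | 0 | 0
0 | 1 | 1 | 0 | 0
1 | 0 | 0 | 0 | 0
1 | 0 | 1 | 1 | 1
1 | 1 | 0 | 1 | 1
1 | 1 | 1 | 0 | 0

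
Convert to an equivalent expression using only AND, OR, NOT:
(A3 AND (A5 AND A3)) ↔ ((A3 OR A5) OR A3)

((A3 AND (A5 AND A3)) AND ((A3 OR A5) OR A3)) OR (NOT (A3 AND (A5 AND A3)) AND NOT ((A3 OR A5) OR A3))
(Biconditional = both true or both false)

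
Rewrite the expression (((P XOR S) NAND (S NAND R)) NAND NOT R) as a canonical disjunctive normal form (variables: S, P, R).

(NOT S AND NOT P AND R) OR (NOT S AND P AND NOT R) OR (NOT S AND P AND R) OR (S AND NOT P AND NOT R) OR (S AND NOT P AND R) OR (S AND P AND R)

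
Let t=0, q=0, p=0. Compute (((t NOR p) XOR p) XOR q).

Substituting: (((0 NOR 0) XOR 0) XOR 0)
= 1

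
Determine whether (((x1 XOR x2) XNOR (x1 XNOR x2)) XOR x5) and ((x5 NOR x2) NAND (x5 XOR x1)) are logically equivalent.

No. Counterexample: with x1=0, x5=0, x2=0, Expression 1 = 0 but Expression 2 = 1.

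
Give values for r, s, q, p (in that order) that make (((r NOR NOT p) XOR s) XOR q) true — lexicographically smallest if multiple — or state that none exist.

r=0, s=0, q=0, p=1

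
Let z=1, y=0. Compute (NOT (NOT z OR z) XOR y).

Substituting: (NOT (NOT 1 OR 1) XOR 0)
= 0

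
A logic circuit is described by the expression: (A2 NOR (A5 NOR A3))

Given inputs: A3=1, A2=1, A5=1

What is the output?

Substituting: (1 NOR (1 NOR 1))
= 0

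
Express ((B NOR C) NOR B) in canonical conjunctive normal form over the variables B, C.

(B OR C) AND (NOT B OR C) AND (NOT B OR NOT C)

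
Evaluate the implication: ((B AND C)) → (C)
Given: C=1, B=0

Antecedent ((B AND C)) = 0; consequent (C) = 1.
0 → 1 = 1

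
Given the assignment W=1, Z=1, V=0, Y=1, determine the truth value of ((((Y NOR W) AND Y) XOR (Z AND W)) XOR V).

Substituting: ((((1 NOR 1) AND 1) XOR (1 AND 1)) XOR 0)
= 1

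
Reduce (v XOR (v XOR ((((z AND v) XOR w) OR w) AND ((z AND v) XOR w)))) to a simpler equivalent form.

By XOR self-cancellation ((E XOR v) XOR v = E) then absorption (E AND (E OR v) = E):
= ((z AND v) XOR w)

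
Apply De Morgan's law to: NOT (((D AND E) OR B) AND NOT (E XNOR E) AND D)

NOT ((D AND E) OR B) OR (E XNOR E) OR NOT D
De Morgan's: NOT(AND of terms) = OR of negations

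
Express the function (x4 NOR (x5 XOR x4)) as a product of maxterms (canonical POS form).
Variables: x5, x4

ΠM(1, 2, 3) = (x5 OR NOT x4) AND (NOT x5 OR x4) AND (NOT x5 OR NOT x4)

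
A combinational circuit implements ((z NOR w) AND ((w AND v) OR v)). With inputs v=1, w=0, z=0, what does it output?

Substituting: ((0 NOR 0) AND ((0 AND 1) OR 1))
= 1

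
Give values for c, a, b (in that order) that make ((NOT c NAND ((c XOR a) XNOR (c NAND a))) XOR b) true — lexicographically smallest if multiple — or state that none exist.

c=0, a=0, b=0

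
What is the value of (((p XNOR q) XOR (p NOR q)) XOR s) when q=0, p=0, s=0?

Substituting: (((0 XNOR 0) XOR (0 NOR 0)) XOR 0)
= 0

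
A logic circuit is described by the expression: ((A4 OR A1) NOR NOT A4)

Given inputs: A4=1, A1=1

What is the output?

Substituting: ((1 OR 1) NOR NOT 1)
= 0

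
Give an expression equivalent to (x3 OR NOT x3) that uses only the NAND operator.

((x3 NAND x3) NAND ((x3 NAND x3) NAND (x3 NAND x3)))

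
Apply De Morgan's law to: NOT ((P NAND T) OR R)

NOT (P NAND T) AND NOT R
De Morgan's: NOT(OR of terms) = AND of negations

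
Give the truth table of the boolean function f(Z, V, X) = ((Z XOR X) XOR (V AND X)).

Z | V | X | Output
------------------
0 | 0 | 0 | 0
0 | 0 | 1 | 1
0 | 1 | 0 | 0
0 | 1 | 1 | 0
1 | 0 | 0 | 1
1 | 0 | 1 | 0
1 | 1 | 0 | 1
1 | 1 | 1 | 1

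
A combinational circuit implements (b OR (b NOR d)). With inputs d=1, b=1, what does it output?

Substituting: (1 OR (1 NOR 1))
= 1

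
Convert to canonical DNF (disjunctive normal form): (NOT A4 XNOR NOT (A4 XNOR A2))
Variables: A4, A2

(NOT A4 AND A2) OR (A4 AND A2)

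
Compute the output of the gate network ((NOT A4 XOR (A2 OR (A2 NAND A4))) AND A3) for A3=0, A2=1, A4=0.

Substituting: ((NOT 0 XOR (1 OR (1 NAND 0))) AND 0)
= 0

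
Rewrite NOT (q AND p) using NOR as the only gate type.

(((q NOR q) NOR (p NOR p)) NOR ((q NOR q) NOR (p NOR p)))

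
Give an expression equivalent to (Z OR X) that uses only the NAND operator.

((Z NAND Z) NAND (X NAND X))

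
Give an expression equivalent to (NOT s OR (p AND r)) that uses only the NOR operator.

(((s NOR s) NOR ((p NOR p) NOR (r NOR r))) NOR ((s NOR s) NOR ((p NOR p) NOR (r NOR r))))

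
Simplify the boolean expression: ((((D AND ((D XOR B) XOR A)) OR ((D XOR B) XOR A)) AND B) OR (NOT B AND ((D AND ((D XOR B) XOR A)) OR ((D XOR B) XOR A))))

By distribution ((E AND v) OR (E AND NOT v) = E) then absorption (E OR (E AND v) = E):
= ((D XOR B) XOR A)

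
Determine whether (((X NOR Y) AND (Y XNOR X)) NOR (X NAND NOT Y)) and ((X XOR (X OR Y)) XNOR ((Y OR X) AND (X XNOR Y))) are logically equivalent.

No. Counterexample: with X=0, Y=0, Expression 1 = 0 but Expression 2 = 1.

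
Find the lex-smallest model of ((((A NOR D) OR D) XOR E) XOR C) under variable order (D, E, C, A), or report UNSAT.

D=0, E=0, C=0, A=0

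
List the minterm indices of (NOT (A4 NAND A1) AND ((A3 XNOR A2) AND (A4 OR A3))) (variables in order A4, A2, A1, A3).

Σm(10, 15) = (A4 AND NOT A2 AND A1 AND NOT A3) OR (A4 AND A2 AND A1 AND A3)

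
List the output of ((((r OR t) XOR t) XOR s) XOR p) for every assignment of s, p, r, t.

s | p | r | t | Output
----------------------
0 | 0 | 0 | 0 | 0
0 | 0 | 0 | 1 | 0
0 | 0 | 1 | 0 | 1
0 | 0 | 1 | 1 | 0
0 | 1 | 0 | 0 | 1
0 | 1 | 0 | 1 | 1
0 | 1 | 1 | 0 | 0
0 | 1 | 1 | 1 | 1
1 | 0 | 0 | 0 | 1
1 | 0 | 0 | 1 | 1
1 | 0 | 1 | 0 | 0
1 | 0 | 1 | 1 | 1
1 | 1 | 0 | 0 | 0
1 | 1 | 0 | 1 | 0
1 | 1 | 1 | 0 | 1
1 | 1 | 1 | 1 | 0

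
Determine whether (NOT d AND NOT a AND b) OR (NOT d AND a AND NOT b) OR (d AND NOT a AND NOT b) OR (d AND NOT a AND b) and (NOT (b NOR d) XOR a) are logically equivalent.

Yes, they are equivalent — the two output columns agree on all 8 assignments:
d | a | b | Expression 1 | Expression 2
---------------------------------------
0 | 0 | 0 | 0 | 0
0 | 0 | 1 | 1 | 1
0 | 1 | 0 | 1 | 1
0 | 1 | 1 | 0 | 0
1 | 0 | 0 | 1 | 1
1 | 0 | 1 | 1 | 1
1 | 1 | 0 | 0 | 0
1 | 1 | 1 | 0 | 0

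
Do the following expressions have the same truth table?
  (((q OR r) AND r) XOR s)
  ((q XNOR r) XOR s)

No. Counterexample: with r=0, q=0, s=0, Expression 1 = 0 but Expression 2 = 1.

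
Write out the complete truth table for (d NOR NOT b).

b | d | Output
--------------
0 | 0 | 0
0 | 1 | 0
1 | 0 | 1
1 | 1 | 0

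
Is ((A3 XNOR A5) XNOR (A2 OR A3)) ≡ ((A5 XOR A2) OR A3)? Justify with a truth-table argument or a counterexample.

No. Counterexample: with A2=0, A3=1, A5=0, Expression 1 = 0 but Expression 2 = 1.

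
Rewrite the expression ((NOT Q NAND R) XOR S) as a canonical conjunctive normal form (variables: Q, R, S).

(Q OR R OR NOT S) AND (Q OR NOT R OR S) AND (NOT Q OR R OR NOT S) AND (NOT Q OR NOT R OR NOT S)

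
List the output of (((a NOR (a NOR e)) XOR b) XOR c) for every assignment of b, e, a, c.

b | e | a | c | Output
----------------------
0 | 0 | 0 | 0 | 0
0 | 0 | 0 | 1 | 1
0 | 0 | 1 | 0 | 0
0 | 0 | 1 | 1 | 1
0 | 1 | 0 | 0 | 1
0 | 1 | 0 | 1 | 0
0 | 1 | 1 | 0 | 0
0 | 1 | 1 | 1 | 1
1 | 0 | 0 | 0 | 1
1 | 0 | 0 | 1 | 0
1 | 0 | 1 | 0 | 1
1 | 0 | 1 | 1 | 0
1 | 1 | 0 | 0 | 0
1 | 1 | 0 | 1 | 1
1 | 1 | 1 | 0 | 1
1 | 1 | 1 | 1 | 0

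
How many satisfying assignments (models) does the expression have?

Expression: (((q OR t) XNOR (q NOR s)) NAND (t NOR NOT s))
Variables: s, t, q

Satisfying assignments: (0,0,0), (0,0,1), (0,1,0), (0,1,1), (1,0,1), (1,1,0), (1,1,1)
Count: 7 out of 8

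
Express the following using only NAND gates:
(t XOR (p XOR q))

((t NAND (t NAND ((p NAND (p NAND q)) NAND (q NAND (p NAND q))))) NAND (((p NAND (p NAND q)) NAND (q NAND (p NAND q))) NAND (t NAND ((p NAND (p NAND q)) NAND (q NAND (p NAND q))))))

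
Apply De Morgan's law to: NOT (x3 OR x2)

NOT x3 AND NOT x2
De Morgan's: NOT(OR of terms) = AND of negations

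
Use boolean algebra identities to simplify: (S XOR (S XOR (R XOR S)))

By XOR self-cancellation ((E XOR v) XOR v = E):
= (R XOR S)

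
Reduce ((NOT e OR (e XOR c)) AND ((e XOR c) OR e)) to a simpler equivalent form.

By distribution ((E OR v) AND (E OR NOT v) = E):
= (e XOR c)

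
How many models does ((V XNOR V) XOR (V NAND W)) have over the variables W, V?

Satisfying assignments: (1,1)
Count: 1 out of 4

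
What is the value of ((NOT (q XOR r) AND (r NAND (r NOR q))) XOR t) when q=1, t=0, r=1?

Substituting: ((NOT (1 XOR 1) AND (1 NAND (1 NOR 1))) XOR 0)
= 1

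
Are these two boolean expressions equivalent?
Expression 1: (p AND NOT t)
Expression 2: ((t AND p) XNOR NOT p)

Yes, they are equivalent — the two output columns agree on all 4 assignments:
p | t | Expression 1 | Expression 2
-----------------------------------
0 | 0 | 0 | 0
0 | 1 | 0 | 0
1 | 0 | 1 | 1
1 | 1 | 0 | 0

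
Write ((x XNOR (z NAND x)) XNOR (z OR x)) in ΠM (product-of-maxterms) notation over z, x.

ΠM(2, 3) = (NOT z OR x) AND (NOT z OR NOT x)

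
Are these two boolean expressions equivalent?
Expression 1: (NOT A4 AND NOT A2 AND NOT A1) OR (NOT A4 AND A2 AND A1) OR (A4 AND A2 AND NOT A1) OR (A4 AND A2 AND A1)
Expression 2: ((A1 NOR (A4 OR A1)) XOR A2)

Yes, they are equivalent — the two output columns agree on all 8 assignments:
A4 | A2 | A1 | Expression 1 | Expression 2
------------------------------------------
0 | 0 | 0 | 1 | 1
0 | 0 | 1 | 0 | 0
0 | 1 | 0 | 0 | 0
0 | 1 | 1 | 1 | 1
1 | 0 | 0 | 0 | 0
1 | 0 | 1 | 0 | 0
1 | 1 | 0 | 1 | 1
1 | 1 | 1 | 1 | 1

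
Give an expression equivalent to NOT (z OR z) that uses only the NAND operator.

(((z NAND z) NAND (z NAND z)) NAND ((z NAND z) NAND (z NAND z)))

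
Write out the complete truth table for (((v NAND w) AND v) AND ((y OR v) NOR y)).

w | v | y | Output
------------------
0 | 0 | 0 | 0
0 | 0 | 1 | 0
0 | 1 | 0 | 0
0 | 1 | 1 | 0
1 | 0 | 0 | 0
1 | 0 | 1 | 0
1 | 1 | 0 | 0
1 | 1 | 1 | 0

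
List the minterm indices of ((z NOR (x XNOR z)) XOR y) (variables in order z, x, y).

Σm(1, 2, 5, 7) = (NOT z AND NOT x AND y) OR (NOT z AND x AND NOT y) OR (z AND NOT x AND y) OR (z AND x AND y)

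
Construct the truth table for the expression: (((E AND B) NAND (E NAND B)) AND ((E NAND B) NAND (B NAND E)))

E | B | Output
--------------
0 | 0 | 0
0 | 1 | 0
1 | 0 | 0
1 | 1 | 1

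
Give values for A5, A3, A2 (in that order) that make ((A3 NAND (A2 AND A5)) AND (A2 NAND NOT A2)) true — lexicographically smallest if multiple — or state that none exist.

A5=0, A3=0, A2=0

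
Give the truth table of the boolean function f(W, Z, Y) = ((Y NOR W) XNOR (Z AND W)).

W | Z | Y | Output
------------------
0 | 0 | 0 | 0
0 | 0 | 1 | 1
0 | 1 | 0 | 0
0 | 1 | 1 | 1
1 | 0 | 0 | 1
1 | 0 | 1 | 1
1 | 1 | 0 | 0
1 | 1 | 1 | 0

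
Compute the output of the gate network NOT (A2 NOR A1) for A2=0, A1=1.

Substituting: NOT (0 NOR 1)
= 1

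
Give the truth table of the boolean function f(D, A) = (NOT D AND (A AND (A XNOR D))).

D | A | Output
--------------
0 | 0 | 0
0 | 1 | 0
1 | 0 | 0
1 | 1 | 0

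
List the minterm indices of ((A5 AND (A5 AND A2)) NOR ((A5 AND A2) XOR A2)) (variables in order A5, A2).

Σm(0, 2) = (NOT A5 AND NOT A2) OR (A5 AND NOT A2)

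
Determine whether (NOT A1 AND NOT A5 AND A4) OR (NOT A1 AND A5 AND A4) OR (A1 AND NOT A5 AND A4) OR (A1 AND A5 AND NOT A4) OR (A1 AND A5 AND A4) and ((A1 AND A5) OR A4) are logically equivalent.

Yes, they are equivalent — the two output columns agree on all 8 assignments:
A1 | A5 | A4 | Expression 1 | Expression 2
------------------------------------------
0 | 0 | 0 | 0 | 0
0 | 0 | 1 | 1 | 1
0 | 1 | 0 | 0 | 0
0 | 1 | 1 | 1 | 1
1 | 0 | 0 | 0 | 0
1 | 0 | 1 | 1 | 1
1 | 1 | 0 | 1 | 1
1 | 1 | 1 | 1 | 1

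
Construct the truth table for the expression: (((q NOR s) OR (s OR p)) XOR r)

q | s | p | r | Output
----------------------
0 | 0 | 0 | 0 | 1
0 | 0 | 0 | 1 | 0
0 | 0 | 1 | 0 | 1
0 | 0 | 1 | 1 | 0
0 | 1 | 0 | 0 | 1
0 | 1 | 0 | 1 | 0
0 | 1 | 1 | 0 | 1
0 | 1 | 1 | 1 | 0
1 | 0 | 0 | 0 | 0
1 | 0 | 0 | 1 | 1
1 | 0 | 1 | 0 | 1
1 | 0 | 1 | 1 | 0
1 | 1 | 0 | 0 | 1
1 | 1 | 0 | 1 | 0
1 | 1 | 1 | 0 | 1
1 | 1 | 1 | 1 | 0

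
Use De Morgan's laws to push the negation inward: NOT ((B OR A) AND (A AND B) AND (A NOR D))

NOT (B OR A) OR NOT (A AND B) OR NOT (A NOR D)
De Morgan's: NOT(AND of terms) = OR of negations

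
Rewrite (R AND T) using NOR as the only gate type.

((R NOR R) NOR (T NOR T))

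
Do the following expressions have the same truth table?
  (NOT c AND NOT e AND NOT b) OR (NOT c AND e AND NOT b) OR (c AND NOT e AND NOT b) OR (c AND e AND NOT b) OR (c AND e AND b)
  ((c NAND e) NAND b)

Yes, they are equivalent — the two output columns agree on all 8 assignments:
c | e | b | Expression 1 | Expression 2
---------------------------------------
0 | 0 | 0 | 1 | 1
0 | 0 | 1 | 0 | 0
0 | 1 | 0 | 1 | 1
0 | 1 | 1 | 0 | 0
1 | 0 | 0 | 1 | 1
1 | 0 | 1 | 0 | 0
1 | 1 | 0 | 1 | 1
1 | 1 | 1 | 1 | 1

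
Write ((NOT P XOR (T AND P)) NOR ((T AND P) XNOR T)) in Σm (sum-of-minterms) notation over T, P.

Σm() = FALSE (no minterms)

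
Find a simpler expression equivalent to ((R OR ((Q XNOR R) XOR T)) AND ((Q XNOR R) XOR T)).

By absorption (E AND (E OR v) = E):
= ((Q XNOR R) XOR T)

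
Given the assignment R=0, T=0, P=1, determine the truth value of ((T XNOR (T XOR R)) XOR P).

Substituting: ((0 XNOR (0 XOR 0)) XOR 1)
= 0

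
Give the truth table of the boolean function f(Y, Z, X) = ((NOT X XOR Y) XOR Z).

Y | Z | X | Output
------------------
0 | 0 | 0 | 1
0 | 0 | 1 | 0
0 | 1 | 0 | 0
0 | 1 | 1 | 1
1 | 0 | 0 | 0
1 | 0 | 1 | 1
1 | 1 | 0 | 1
1 | 1 | 1 | 0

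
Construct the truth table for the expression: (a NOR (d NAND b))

b | a | d | Output
------------------
0 | 0 | 0 | 0
0 | 0 | 1 | 0
0 | 1 | 0 | 0
0 | 1 | 1 | 0
1 | 0 | 0 | 0
1 | 0 | 1 | 1
1 | 1 | 0 | 0
1 | 1 | 1 | 0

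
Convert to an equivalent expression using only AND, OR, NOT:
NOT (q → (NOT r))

q AND r
(Negated implication: NOT(A → B) = A AND NOT B)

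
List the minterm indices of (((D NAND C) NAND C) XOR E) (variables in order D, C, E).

Σm(0, 3, 4, 6) = (NOT D AND NOT C AND NOT E) OR (NOT D AND C AND E) OR (D AND NOT C AND NOT E) OR (D AND C AND NOT E)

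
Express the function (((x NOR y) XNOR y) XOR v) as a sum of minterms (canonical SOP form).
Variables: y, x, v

Σm(1, 2, 5, 7) = (NOT y AND NOT x AND v) OR (NOT y AND x AND NOT v) OR (y AND NOT x AND v) OR (y AND x AND v)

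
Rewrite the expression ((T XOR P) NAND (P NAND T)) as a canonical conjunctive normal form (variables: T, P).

(T OR NOT P) AND (NOT T OR P)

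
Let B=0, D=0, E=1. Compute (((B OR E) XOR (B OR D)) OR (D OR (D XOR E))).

Substituting: (((0 OR 1) XOR (0 OR 0)) OR (0 OR (0 XOR 1)))
= 1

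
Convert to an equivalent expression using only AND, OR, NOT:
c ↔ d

(c AND d) OR (NOT c AND NOT d)
(Biconditional = both true or both false)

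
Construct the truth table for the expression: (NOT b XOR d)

b | d | Output
--------------
0 | 0 | 1
0 | 1 | 0
1 | 0 | 0
1 | 1 | 1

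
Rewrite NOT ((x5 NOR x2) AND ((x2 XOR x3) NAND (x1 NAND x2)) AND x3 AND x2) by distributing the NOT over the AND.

NOT (x5 NOR x2) OR NOT ((x2 XOR x3) NAND (x1 NAND x2)) OR NOT x3 OR NOT x2
De Morgan's: NOT(AND of terms) = OR of negations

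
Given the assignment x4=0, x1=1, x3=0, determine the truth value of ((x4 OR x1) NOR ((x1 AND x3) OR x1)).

Substituting: ((0 OR 1) NOR ((1 AND 0) OR 1))
= 0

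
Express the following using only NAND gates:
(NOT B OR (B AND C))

(((B NAND B) NAND (B NAND B)) NAND (((B NAND C) NAND (B NAND C)) NAND ((B NAND C) NAND (B NAND C))))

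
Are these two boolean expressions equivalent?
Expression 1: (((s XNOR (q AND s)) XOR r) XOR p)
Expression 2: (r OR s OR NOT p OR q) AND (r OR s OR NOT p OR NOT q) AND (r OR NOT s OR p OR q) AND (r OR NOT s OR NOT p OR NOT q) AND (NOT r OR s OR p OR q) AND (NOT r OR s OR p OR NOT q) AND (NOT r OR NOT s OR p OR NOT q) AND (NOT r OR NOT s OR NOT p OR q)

Yes, they are equivalent — the two output columns agree on all 16 assignments:
r | s | p | q | Expression 1 | Expression 2
-------------------------------------------
0 | 0 | 0 | 0 | 1 | 1
0 | 0 | 0 | 1 | 1 | 1
0 | 0 | 1 | 0 | 0 | 0
0 | 0 | 1 | 1 | 0 | 0
0 | 1 | 0 | 0 | 0 | 0
0 | 1 | 0 | 1 | 1 | 1
0 | 1 | 1 | 0 | 1 | 1
0 | 1 | 1 | 1 | 0 | 0
1 | 0 | 0 | 0 | 0 | 0
1 | 0 | 0 | 1 | 0 | 0
1 | 0 | 1 | 0 | 1 | 1
1 | 0 | 1 | 1 | 1 | 1
1 | 1 | 0 | 0 | 1 | 1
1 | 1 | 0 | 1 | 0 | 0
1 | 1 | 1 | 0 | 0 | 0
1 | 1 | 1 | 1 | 1 | 1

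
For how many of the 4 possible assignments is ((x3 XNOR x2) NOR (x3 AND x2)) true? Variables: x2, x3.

Satisfying assignments: (0,1), (1,0)
Count: 2 out of 4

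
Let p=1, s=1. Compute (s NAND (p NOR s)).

Substituting: (1 NAND (1 NOR 1))
= 1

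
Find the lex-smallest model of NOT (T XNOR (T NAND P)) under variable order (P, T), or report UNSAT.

P=0, T=0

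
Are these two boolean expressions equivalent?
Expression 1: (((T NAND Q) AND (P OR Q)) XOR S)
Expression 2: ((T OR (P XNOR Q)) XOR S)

No. Counterexample: with Q=0, S=0, P=0, T=0, Expression 1 = 0 but Expression 2 = 1.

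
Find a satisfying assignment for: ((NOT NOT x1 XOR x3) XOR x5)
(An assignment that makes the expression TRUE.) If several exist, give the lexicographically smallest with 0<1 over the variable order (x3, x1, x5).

x3=0, x1=0, x5=1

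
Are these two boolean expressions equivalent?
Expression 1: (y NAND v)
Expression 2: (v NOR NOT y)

No. Counterexample: with y=0, v=0, Expression 1 = 1 but Expression 2 = 0.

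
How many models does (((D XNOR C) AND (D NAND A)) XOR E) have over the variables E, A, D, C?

Satisfying assignments: (0,0,0,0), (0,0,1,1), (0,1,0,0), (1,0,0,1), (1,0,1,0), (1,1,0,1), (1,1,1,0), (1,1,1,1)
Count: 8 out of 16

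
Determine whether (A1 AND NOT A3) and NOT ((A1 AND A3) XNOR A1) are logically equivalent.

Yes, they are equivalent — the two output columns agree on all 4 assignments:
A1 | A3 | Expression 1 | Expression 2
-------------------------------------
0 | 0 | 0 | 0
0 | 1 | 0 | 0
1 | 0 | 1 | 1
1 | 1 | 0 | 0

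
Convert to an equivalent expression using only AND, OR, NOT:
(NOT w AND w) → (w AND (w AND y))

NOT (NOT w AND w) OR (w AND (w AND y))
(Implication elimination: A → B = NOT A OR B)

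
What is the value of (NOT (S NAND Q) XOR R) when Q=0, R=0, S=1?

Substituting: (NOT (1 NAND 0) XOR 0)
= 0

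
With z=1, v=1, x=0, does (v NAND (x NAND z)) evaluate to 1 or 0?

Substituting: (1 NAND (0 NAND 1))
= 0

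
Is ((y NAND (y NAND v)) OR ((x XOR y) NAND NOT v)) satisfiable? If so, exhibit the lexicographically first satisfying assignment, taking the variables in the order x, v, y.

x=0, v=0, y=0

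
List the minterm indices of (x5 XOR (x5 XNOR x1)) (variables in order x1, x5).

Σm(0, 1) = (NOT x1 AND NOT x5) OR (NOT x1 AND x5)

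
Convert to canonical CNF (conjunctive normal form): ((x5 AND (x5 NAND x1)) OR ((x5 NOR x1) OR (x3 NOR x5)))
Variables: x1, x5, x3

(NOT x1 OR x5 OR NOT x3) AND (NOT x1 OR NOT x5 OR x3) AND (NOT x1 OR NOT x5 OR NOT x3)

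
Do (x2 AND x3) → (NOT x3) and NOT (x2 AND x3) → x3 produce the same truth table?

No, Inverse is not equivalent to original (counterexample: x3=0, x2=0)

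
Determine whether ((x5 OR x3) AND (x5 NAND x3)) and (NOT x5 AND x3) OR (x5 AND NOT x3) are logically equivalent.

Yes, they are equivalent — the two output columns agree on all 4 assignments:
x5 | x3 | Expression 1 | Expression 2
-------------------------------------
0 | 0 | 0 | 0
0 | 1 | 1 | 1
1 | 0 | 1 | 1
1 | 1 | 0 | 0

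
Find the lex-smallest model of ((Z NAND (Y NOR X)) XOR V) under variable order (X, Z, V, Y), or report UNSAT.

X=0, Z=0, V=0, Y=0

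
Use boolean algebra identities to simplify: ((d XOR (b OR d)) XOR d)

By XOR self-cancellation ((E XOR v) XOR v = E):
= (b OR d)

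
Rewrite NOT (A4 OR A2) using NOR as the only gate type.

(((A4 NOR A2) NOR (A4 NOR A2)) NOR ((A4 NOR A2) NOR (A4 NOR A2)))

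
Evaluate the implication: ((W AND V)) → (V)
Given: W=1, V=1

Antecedent ((W AND V)) = 1; consequent (V) = 1.
1 → 1 = 1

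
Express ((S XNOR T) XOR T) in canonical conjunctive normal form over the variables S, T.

(NOT S OR T) AND (NOT S OR NOT T)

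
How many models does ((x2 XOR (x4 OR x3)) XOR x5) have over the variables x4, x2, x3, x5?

Satisfying assignments: (0,0,0,1), (0,0,1,0), (0,1,0,0), (0,1,1,1), (1,0,0,0), (1,0,1,0), (1,1,0,1), (1,1,1,1)
Count: 8 out of 16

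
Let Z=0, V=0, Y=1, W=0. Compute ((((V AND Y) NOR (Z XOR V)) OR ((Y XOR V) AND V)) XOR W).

Substituting: ((((0 AND 1) NOR (0 XOR 0)) OR ((1 XOR 0) AND 0)) XOR 0)
= 1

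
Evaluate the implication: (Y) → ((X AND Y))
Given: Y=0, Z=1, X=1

Antecedent (Y) = 0; consequent ((X AND Y)) = 0.
0 → 0 = 1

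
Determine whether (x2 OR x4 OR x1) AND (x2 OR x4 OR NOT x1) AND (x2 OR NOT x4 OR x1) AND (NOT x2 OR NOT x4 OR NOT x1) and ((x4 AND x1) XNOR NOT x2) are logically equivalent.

Yes, they are equivalent — the two output columns agree on all 8 assignments:
x2 | x4 | x1 | Expression 1 | Expression 2
------------------------------------------
0 | 0 | 0 | 0 | 0
0 | 0 | 1 | 0 | 0
0 | 1 | 0 | 0 | 0
0 | 1 | 1 | 1 | 1
1 | 0 | 0 | 1 | 1
1 | 0 | 1 | 1 | 1
1 | 1 | 0 | 1 | 1
1 | 1 | 1 | 0 | 0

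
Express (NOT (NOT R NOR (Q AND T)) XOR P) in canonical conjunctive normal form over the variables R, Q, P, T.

(R OR Q OR NOT P OR T) AND (R OR Q OR NOT P OR NOT T) AND (R OR NOT Q OR NOT P OR T) AND (R OR NOT Q OR NOT P OR NOT T) AND (NOT R OR Q OR P OR T) AND (NOT R OR Q OR P OR NOT T) AND (NOT R OR NOT Q OR P OR T) AND (NOT R OR NOT Q OR NOT P OR NOT T)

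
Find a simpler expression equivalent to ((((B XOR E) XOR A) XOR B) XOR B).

By XOR self-cancellation ((E XOR v) XOR v = E):
= ((B XOR E) XOR A)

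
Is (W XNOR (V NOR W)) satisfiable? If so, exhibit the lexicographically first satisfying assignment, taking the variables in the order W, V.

W=0, V=1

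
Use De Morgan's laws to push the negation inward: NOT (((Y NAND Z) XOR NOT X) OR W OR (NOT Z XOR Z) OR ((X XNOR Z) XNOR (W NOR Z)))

NOT ((Y NAND Z) XOR NOT X) AND NOT W AND NOT (NOT Z XOR Z) AND NOT ((X XNOR Z) XNOR (W NOR Z))
De Morgan's: NOT(OR of terms) = AND of negations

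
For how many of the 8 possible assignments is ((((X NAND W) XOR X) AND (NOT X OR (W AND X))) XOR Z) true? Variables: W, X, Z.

Satisfying assignments: (0,0,0), (0,1,1), (1,0,0), (1,1,0)
Count: 4 out of 8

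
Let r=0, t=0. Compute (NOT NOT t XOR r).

Substituting: (NOT NOT 0 XOR 0)
= 0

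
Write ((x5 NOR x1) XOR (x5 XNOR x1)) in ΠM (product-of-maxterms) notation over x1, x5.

ΠM(0, 1, 2) = (x1 OR x5) AND (x1 OR NOT x5) AND (NOT x1 OR x5)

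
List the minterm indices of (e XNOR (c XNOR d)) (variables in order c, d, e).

Σm(1, 2, 4, 7) = (NOT c AND NOT d AND e) OR (NOT c AND d AND NOT e) OR (c AND NOT d AND NOT e) OR (c AND d AND e)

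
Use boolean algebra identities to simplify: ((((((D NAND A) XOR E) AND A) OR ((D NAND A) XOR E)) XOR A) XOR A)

By XOR self-cancellation ((E XOR v) XOR v = E) then absorption (E OR (E AND v) = E):
= ((D NAND A) XOR E)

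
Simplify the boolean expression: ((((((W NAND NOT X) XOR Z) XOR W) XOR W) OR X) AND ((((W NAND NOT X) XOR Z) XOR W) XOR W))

By absorption (E AND (E OR v) = E) then XOR self-cancellation ((E XOR v) XOR v = E):
= ((W NAND NOT X) XOR Z)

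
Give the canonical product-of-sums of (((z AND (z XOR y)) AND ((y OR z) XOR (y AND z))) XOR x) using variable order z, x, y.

ΠM(0, 1, 5, 6) = (z OR x OR y) AND (z OR x OR NOT y) AND (NOT z OR x OR NOT y) AND (NOT z OR NOT x OR y)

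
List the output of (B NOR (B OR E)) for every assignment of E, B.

E | B | Output
--------------
0 | 0 | 1
0 | 1 | 0
1 | 0 | 0
1 | 1 | 0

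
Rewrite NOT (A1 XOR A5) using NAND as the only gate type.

(((A1 NAND (A1 NAND A5)) NAND (A5 NAND (A1 NAND A5))) NAND ((A1 NAND (A1 NAND A5)) NAND (A5 NAND (A1 NAND A5))))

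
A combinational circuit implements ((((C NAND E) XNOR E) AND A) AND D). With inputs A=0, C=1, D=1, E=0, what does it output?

Substituting: ((((1 NAND 0) XNOR 0) AND 0) AND 1)
= 0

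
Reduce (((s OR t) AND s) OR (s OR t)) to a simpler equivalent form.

By absorption (E OR (E AND v) = E):
= (s OR t)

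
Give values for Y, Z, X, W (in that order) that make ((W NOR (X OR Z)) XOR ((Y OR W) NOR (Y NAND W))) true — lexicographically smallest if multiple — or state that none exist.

Y=0, Z=0, X=0, W=0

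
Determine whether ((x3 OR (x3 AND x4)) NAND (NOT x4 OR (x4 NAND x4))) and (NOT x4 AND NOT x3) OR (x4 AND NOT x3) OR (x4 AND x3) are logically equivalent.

Yes, they are equivalent — the two output columns agree on all 4 assignments:
x4 | x3 | Expression 1 | Expression 2
-------------------------------------
0 | 0 | 1 | 1
0 | 1 | 0 | 0
1 | 0 | 1 | 1
1 | 1 | 1 | 1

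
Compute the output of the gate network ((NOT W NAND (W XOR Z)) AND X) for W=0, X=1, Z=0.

Substituting: ((NOT 0 NAND (0 XOR 0)) AND 1)
= 1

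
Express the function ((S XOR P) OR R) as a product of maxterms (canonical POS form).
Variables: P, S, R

ΠM(0, 6) = (P OR S OR R) AND (NOT P OR NOT S OR R)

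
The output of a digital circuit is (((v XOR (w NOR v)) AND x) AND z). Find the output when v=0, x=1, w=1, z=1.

Substituting: (((0 XOR (1 NOR 0)) AND 1) AND 1)
= 0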